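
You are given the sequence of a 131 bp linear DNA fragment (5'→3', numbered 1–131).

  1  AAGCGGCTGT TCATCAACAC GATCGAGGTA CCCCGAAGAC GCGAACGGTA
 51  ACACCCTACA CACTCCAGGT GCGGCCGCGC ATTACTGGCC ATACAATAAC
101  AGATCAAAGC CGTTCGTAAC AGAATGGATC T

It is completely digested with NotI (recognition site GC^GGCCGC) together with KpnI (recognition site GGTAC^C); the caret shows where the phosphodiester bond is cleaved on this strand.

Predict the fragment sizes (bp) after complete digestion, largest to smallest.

59, 41, 31 bp

The NotI site (GCGGCCGC) starts at position 71.
NotI cuts after base 2 of each site, so after position 72.
The KpnI site (GGTACC) starts at position 27.
KpnI cuts after base 5 of each site (before the last base), so after position 31.
Combined cut positions: 31, 72.
Linear molecule, 2 cuts → 3 fragments:
  1–31 → 31 bp
  32–72 → 41 bp
  73–131 → 59 bp
Sorted largest to smallest: 59, 41, 31 bp.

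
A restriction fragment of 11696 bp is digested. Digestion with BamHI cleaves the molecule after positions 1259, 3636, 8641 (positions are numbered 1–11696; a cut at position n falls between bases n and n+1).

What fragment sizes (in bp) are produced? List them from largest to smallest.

5005, 3055, 2377, 1259 bp

Linear molecule, 3 cuts → 4 fragments:
  1259 − 0 = 1259 bp
  3636 − 1259 = 2377 bp
  8641 − 3636 = 5005 bp
  11696 − 8641 = 3055 bp
Sorted largest to smallest: 5005, 3055, 2377, 1259 bp.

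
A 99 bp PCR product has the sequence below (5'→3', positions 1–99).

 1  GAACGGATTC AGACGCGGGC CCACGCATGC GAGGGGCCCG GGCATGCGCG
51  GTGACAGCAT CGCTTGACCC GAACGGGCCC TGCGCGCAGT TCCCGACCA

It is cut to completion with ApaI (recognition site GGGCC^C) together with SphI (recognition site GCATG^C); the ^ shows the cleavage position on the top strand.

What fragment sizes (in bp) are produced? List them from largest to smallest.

33, 21, 20, 9, 8, 8 bp

ApaI sites (GGGCCC) start at positions 17, 34, 75.
ApaI cuts after base 5 of each site (before the last base), so after positions 21, 38, 79.
SphI sites (GCATGC) start at positions 25, 42.
SphI cuts after base 5 of each site (before the last base), so after positions 29, 46.
Combined cut positions: 21, 29, 38, 46, 79.
Linear molecule, 5 cuts → 6 fragments:
  1–21 → 21 bp
  22–29 → 8 bp
  30–38 → 9 bp
  39–46 → 8 bp
  47–79 → 33 bp
  80–99 → 20 bp
Sorted largest to smallest: 33, 21, 20, 9, 8, 8 bp.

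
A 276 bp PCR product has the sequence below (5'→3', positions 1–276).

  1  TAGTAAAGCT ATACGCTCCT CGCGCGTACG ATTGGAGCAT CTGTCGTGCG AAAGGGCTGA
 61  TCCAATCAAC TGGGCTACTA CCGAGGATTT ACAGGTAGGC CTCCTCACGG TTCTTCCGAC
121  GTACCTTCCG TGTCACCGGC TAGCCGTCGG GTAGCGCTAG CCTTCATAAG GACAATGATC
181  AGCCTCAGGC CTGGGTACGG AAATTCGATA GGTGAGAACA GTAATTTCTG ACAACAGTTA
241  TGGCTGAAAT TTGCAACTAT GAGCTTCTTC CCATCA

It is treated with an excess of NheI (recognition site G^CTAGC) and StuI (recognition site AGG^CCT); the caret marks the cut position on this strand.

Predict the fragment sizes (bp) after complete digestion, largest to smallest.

99, 87, 40, 33, 17 bp

NheI sites (GCTAGC) start at positions 139, 156.
NheI cuts after the first base of each site, so after positions 139, 156.
StuI sites (AGGCCT) start at positions 97, 187.
StuI cuts after base 3 of each site, so after positions 99, 189.
Combined cut positions: 99, 139, 156, 189.
Linear molecule, 4 cuts → 5 fragments:
  1–99 → 99 bp
  100–139 → 40 bp
  140–156 → 17 bp
  157–189 → 33 bp
  190–276 → 87 bp
Sorted largest to smallest: 99, 87, 40, 33, 17 bp.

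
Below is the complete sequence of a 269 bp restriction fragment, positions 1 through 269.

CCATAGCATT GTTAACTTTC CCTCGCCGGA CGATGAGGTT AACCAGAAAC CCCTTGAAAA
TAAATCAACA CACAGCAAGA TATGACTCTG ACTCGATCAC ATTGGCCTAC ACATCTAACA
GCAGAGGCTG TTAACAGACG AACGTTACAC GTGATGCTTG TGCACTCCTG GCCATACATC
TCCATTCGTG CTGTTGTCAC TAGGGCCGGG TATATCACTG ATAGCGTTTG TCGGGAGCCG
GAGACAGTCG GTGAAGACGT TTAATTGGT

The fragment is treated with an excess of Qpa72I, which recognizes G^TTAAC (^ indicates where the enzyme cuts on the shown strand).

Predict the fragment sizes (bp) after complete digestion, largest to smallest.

Qpa72I sites (GTTAAC) start at positions 11, 38, 130.
Qpa72I cuts after the first base of each site, so after positions 11, 38, 130.
Linear molecule, 3 cuts → 4 fragments:
  1–11 → 11 bp
  12–38 → 27 bp
  39–130 → 92 bp
  131–269 → 139 bp
Sorted largest to smallest: 139, 92, 27, 11 bp.

139, 92, 27, 11 bp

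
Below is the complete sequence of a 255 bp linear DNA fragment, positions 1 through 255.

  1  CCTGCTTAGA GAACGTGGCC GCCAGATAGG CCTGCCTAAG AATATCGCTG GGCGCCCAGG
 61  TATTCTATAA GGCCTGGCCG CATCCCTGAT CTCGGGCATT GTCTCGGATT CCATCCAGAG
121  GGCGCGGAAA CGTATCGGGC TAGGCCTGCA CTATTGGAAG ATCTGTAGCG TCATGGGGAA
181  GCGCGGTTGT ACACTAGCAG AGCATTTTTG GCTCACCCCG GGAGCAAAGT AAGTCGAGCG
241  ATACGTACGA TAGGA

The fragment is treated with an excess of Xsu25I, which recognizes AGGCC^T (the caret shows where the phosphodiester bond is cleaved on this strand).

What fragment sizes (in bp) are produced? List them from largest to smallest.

Xsu25I sites (AGGCCT) start at positions 28, 70, 142.
Xsu25I cuts after base 5 of each site (before the last base), so after positions 32, 74, 146.
Linear molecule, 3 cuts → 4 fragments:
  1–32 → 32 bp
  33–74 → 42 bp
  75–146 → 72 bp
  147–255 → 109 bp
Sorted largest to smallest: 109, 72, 42, 32 bp.

109, 72, 42, 32 bp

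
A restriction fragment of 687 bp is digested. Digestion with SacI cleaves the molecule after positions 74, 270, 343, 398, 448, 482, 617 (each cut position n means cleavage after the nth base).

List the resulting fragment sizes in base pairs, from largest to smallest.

Linear molecule, 7 cuts → 8 fragments:
  74 − 0 = 74 bp
  270 − 74 = 196 bp
  343 − 270 = 73 bp
  398 − 343 = 55 bp
  448 − 398 = 50 bp
  482 − 448 = 34 bp
  617 − 482 = 135 bp
  687 − 617 = 70 bp
Sorted largest to smallest: 196, 135, 74, 73, 70, 55, 50, 34 bp.

196, 135, 74, 73, 70, 55, 50, 34 bp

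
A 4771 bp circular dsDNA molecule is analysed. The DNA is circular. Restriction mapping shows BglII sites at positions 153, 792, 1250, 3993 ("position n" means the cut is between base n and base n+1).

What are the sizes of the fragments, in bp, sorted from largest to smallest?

2743, 931, 639, 458 bp

Circular molecule, 4 cuts → 4 fragments:
  792 − 153 = 639 bp
  1250 − 792 = 458 bp
  3993 − 1250 = 2743 bp
  wrap: 4771 − 3993 + 153 = 931 bp
Sorted largest to smallest: 2743, 931, 639, 458 bp.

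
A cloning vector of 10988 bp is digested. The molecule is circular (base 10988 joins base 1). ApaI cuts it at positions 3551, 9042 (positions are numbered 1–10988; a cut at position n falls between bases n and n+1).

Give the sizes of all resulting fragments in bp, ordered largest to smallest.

5497, 5491 bp

Circular molecule, 2 cuts → 2 fragments:
  9042 − 3551 = 5491 bp
  wrap: 10988 − 9042 + 3551 = 5497 bp
Sorted largest to smallest: 5497, 5491 bp.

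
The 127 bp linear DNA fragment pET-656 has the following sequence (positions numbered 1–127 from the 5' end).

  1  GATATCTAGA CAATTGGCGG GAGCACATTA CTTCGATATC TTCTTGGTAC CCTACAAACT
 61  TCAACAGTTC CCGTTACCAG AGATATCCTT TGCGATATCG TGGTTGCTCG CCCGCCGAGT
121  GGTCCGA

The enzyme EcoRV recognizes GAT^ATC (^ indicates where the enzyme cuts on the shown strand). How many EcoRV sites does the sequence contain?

GATATC occurs starting at positions 1, 35, 82, 94.
EcoRV cuts at 4 sites.

4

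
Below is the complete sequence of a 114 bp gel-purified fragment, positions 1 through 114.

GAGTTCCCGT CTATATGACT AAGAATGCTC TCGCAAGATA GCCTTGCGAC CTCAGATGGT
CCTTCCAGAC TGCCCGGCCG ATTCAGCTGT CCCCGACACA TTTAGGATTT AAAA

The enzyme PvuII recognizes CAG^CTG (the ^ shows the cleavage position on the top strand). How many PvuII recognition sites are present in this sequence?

CAGCTG occurs starting at position 84.
PvuII cuts at 1 site.

1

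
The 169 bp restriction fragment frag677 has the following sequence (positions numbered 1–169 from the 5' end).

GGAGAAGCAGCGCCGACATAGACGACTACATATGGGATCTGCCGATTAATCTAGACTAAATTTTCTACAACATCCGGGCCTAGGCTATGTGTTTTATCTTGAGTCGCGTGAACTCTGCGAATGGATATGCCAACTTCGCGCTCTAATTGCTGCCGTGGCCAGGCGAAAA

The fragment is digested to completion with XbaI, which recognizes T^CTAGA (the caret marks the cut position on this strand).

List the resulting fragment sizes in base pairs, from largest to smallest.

The XbaI site (TCTAGA) starts at position 50.
XbaI cuts after the first base of each site, so after position 50.
Linear molecule, 1 cut → 2 fragments:
  1–50 → 50 bp
  51–169 → 119 bp
Sorted largest to smallest: 119, 50 bp.

119, 50 bp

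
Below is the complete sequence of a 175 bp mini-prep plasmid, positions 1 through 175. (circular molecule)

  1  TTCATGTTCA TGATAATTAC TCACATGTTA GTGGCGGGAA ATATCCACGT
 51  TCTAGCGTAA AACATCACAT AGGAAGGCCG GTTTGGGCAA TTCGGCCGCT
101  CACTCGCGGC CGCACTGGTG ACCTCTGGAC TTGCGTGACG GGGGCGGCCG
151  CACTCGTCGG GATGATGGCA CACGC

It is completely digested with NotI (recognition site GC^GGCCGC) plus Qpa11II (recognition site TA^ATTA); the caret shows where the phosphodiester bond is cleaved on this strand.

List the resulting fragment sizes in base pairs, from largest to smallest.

92, 45, 38 bp

NotI sites (GCGGCCGC) start at positions 106, 144.
NotI cuts after base 2 of each site, so after positions 107, 145.
The Qpa11II site (TAATTA) starts at position 14.
Qpa11II cuts after base 2 of each site, so after position 15.
Combined cut positions: 15, 107, 145.
Circular molecule, 3 cuts → 3 fragments:
  16–107 → 92 bp
  108–145 → 38 bp
  146–175 then 1–15 → 30 + 15 = 45 bp
Sorted largest to smallest: 92, 45, 38 bp.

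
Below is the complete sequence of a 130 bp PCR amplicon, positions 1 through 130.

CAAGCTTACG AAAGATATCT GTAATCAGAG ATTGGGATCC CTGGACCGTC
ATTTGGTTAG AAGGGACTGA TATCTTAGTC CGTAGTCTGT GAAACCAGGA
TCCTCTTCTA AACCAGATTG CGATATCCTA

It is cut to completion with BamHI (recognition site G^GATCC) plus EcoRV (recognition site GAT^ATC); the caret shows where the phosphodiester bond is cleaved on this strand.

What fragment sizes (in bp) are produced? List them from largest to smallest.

36, 27, 26, 19, 16, 6 bp

BamHI sites (GGATCC) start at positions 35, 98.
BamHI cuts after the first base of each site, so after positions 35, 98.
EcoRV sites (GATATC) start at positions 14, 69, 122.
EcoRV cuts after base 3 of each site, so after positions 16, 71, 124.
Combined cut positions: 16, 35, 71, 98, 124.
Linear molecule, 5 cuts → 6 fragments:
  1–16 → 16 bp
  17–35 → 19 bp
  36–71 → 36 bp
  72–98 → 27 bp
  99–124 → 26 bp
  125–130 → 6 bp
Sorted largest to smallest: 36, 27, 26, 19, 16, 6 bp.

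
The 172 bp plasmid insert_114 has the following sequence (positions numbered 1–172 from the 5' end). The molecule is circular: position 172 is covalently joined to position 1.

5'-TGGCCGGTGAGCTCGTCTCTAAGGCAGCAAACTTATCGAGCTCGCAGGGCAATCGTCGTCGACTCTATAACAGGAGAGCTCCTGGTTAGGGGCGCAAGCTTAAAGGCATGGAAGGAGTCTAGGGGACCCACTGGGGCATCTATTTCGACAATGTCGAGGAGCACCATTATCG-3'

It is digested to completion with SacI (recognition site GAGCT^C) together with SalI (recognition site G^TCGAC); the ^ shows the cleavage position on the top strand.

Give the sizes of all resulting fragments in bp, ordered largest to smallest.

SacI sites (GAGCTC) start at positions 9, 38, 76.
SacI cuts after base 5 of each site (before the last base), so after positions 13, 42, 80.
The SalI site (GTCGAC) starts at position 58.
SalI cuts after the first base of each site, so after position 58.
Combined cut positions: 13, 42, 58, 80.
Circular molecule, 4 cuts → 4 fragments:
  14–42 → 29 bp
  43–58 → 16 bp
  59–80 → 22 bp
  81–172 then 1–13 → 92 + 13 = 105 bp
Sorted largest to smallest: 105, 29, 22, 16 bp.

105, 29, 22, 16 bp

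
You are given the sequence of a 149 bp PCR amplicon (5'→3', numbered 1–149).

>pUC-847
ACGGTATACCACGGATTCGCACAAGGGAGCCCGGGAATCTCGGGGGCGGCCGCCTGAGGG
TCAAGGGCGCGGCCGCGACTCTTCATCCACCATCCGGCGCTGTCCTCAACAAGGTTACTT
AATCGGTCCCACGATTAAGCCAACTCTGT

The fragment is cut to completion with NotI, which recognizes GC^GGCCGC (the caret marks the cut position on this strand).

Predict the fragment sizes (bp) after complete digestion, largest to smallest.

NotI sites (GCGGCCGC) start at positions 46, 69.
NotI cuts after base 2 of each site, so after positions 47, 70.
Linear molecule, 2 cuts → 3 fragments:
  1–47 → 47 bp
  48–70 → 23 bp
  71–149 → 79 bp
Sorted largest to smallest: 79, 47, 23 bp.

79, 47, 23 bp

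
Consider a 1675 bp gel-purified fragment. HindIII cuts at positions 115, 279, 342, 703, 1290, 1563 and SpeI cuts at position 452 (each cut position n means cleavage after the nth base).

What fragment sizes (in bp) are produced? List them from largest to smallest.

Combined cut positions (sorted): 115, 279, 342, 452, 703, 1290, 1563.
Linear molecule, 7 cuts → 8 fragments:
  115 − 0 = 115 bp
  279 − 115 = 164 bp
  342 − 279 = 63 bp
  452 − 342 = 110 bp
  703 − 452 = 251 bp
  1290 − 703 = 587 bp
  1563 − 1290 = 273 bp
  1675 − 1563 = 112 bp
Sorted largest to smallest: 587, 273, 251, 164, 115, 112, 110, 63 bp.

587, 273, 251, 164, 115, 112, 110, 63 bp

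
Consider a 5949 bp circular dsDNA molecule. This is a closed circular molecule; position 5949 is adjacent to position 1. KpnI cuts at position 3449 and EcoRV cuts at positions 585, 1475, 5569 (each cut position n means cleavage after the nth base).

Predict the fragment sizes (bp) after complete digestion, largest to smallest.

2120, 1974, 965, 890 bp

Combined cut positions (sorted): 585, 1475, 3449, 5569.
Circular molecule, 4 cuts → 4 fragments:
  1475 − 585 = 890 bp
  3449 − 1475 = 1974 bp
  5569 − 3449 = 2120 bp
  wrap: 5949 − 5569 + 585 = 965 bp
Sorted largest to smallest: 2120, 1974, 965, 890 bp.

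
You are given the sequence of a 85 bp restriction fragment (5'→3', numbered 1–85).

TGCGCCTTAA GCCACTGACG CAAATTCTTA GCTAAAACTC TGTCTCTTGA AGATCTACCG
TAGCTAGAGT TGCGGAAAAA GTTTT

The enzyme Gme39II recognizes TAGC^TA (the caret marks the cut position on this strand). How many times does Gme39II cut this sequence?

2

TAGCTA occurs starting at positions 29, 61.
Gme39II cuts at 2 sites.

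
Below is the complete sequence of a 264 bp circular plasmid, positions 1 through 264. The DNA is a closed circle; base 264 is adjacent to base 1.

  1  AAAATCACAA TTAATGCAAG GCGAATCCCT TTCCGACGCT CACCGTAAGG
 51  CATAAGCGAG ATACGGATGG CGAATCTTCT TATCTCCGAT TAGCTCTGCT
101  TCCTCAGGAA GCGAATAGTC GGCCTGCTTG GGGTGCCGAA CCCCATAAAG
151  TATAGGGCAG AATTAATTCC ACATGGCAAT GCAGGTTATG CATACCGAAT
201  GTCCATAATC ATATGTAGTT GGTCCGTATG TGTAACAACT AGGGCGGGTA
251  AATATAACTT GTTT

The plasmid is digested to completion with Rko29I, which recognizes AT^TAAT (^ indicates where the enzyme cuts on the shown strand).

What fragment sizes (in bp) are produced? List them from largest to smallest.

152, 112 bp

Rko29I sites (ATTAAT) start at positions 10, 162.
Rko29I cuts after base 2 of each site, so after positions 11, 163.
Circular molecule, 2 cuts → 2 fragments:
  12–163 → 152 bp
  164–264 then 1–11 → 101 + 11 = 112 bp
Sorted largest to smallest: 152, 112 bp.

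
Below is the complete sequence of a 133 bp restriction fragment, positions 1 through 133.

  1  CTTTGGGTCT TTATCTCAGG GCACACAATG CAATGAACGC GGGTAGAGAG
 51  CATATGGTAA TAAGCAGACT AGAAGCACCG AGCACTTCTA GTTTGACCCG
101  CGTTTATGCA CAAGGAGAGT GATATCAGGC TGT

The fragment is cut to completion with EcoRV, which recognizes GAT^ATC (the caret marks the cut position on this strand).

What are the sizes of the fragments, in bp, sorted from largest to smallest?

The EcoRV site (GATATC) starts at position 121.
EcoRV cuts after base 3 of each site, so after position 123.
Linear molecule, 1 cut → 2 fragments:
  1–123 → 123 bp
  124–133 → 10 bp
Sorted largest to smallest: 123, 10 bp.

123, 10 bp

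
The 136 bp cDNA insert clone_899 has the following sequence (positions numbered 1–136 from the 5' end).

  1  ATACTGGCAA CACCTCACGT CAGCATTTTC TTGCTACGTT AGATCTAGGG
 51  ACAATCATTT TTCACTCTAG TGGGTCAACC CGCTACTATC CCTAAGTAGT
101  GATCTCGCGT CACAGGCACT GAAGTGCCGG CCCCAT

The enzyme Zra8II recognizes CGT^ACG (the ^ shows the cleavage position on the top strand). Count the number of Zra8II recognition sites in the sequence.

0

No occurrence of CGTACG is present in the sequence.
Zra8II does not cut: 0 sites.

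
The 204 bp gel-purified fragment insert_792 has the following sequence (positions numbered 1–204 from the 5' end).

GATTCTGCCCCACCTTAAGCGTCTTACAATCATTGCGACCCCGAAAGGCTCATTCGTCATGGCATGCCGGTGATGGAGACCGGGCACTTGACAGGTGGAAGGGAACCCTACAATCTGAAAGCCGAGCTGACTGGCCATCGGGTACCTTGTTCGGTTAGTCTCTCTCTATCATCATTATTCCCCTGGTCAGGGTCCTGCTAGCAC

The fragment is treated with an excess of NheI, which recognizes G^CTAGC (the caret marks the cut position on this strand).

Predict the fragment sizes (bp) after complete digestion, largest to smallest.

The NheI site (GCTAGC) starts at position 197.
NheI cuts after the first base of each site, so after position 197.
Linear molecule, 1 cut → 2 fragments:
  1–197 → 197 bp
  198–204 → 7 bp
Sorted largest to smallest: 197, 7 bp.

197, 7 bp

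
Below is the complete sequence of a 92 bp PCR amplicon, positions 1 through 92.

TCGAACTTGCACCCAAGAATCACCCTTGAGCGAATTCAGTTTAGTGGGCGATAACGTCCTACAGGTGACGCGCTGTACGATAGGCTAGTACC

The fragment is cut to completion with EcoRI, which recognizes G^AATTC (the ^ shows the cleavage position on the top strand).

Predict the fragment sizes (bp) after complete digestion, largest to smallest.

60, 32 bp

The EcoRI site (GAATTC) starts at position 32.
EcoRI cuts after the first base of each site, so after position 32.
Linear molecule, 1 cut → 2 fragments:
  1–32 → 32 bp
  33–92 → 60 bp
Sorted largest to smallest: 60, 32 bp.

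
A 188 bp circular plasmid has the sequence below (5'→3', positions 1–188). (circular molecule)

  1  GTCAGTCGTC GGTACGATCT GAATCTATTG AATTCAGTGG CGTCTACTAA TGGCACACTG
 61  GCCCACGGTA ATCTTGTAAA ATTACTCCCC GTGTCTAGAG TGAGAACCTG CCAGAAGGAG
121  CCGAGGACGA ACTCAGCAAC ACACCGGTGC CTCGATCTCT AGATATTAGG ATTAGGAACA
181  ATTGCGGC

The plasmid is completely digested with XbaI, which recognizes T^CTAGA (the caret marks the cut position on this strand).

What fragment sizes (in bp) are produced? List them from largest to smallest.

124, 64 bp

XbaI sites (TCTAGA) start at positions 94, 158.
XbaI cuts after the first base of each site, so after positions 94, 158.
Circular molecule, 2 cuts → 2 fragments:
  95–158 → 64 bp
  159–188 then 1–94 → 30 + 94 = 124 bp
Sorted largest to smallest: 124, 64 bp.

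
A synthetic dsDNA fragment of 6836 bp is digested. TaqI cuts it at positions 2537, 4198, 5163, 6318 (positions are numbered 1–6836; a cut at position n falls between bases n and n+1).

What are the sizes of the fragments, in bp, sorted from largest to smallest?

Linear molecule, 4 cuts → 5 fragments:
  2537 − 0 = 2537 bp
  4198 − 2537 = 1661 bp
  5163 − 4198 = 965 bp
  6318 − 5163 = 1155 bp
  6836 − 6318 = 518 bp
Sorted largest to smallest: 2537, 1661, 1155, 965, 518 bp.

2537, 1661, 1155, 965, 518 bp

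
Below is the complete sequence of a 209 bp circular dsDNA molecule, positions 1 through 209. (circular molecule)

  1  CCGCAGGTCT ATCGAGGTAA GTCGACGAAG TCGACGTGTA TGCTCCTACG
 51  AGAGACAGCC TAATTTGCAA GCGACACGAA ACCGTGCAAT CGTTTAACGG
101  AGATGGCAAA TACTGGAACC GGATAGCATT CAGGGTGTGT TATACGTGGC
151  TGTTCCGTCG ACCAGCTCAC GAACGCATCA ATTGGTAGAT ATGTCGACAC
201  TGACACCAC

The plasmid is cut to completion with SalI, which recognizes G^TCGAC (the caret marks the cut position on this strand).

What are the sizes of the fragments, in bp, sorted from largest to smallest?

SalI sites (GTCGAC) start at positions 21, 30, 157, 193.
SalI cuts after the first base of each site, so after positions 21, 30, 157, 193.
Circular molecule, 4 cuts → 4 fragments:
  22–30 → 9 bp
  31–157 → 127 bp
  158–193 → 36 bp
  194–209 then 1–21 → 16 + 21 = 37 bp
Sorted largest to smallest: 127, 37, 36, 9 bp.

127, 37, 36, 9 bp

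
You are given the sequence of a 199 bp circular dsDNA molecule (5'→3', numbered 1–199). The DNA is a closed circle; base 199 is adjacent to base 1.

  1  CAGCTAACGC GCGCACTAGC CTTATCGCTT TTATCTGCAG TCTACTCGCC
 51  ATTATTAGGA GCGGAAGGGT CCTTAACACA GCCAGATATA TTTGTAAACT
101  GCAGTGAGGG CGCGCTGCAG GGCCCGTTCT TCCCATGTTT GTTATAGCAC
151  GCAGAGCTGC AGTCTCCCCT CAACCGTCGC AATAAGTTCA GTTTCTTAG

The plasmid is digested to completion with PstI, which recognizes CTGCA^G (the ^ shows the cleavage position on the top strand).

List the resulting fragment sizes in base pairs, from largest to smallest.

77, 64, 42, 16 bp

PstI sites (CTGCAG) start at positions 35, 99, 115, 157.
PstI cuts after base 5 of each site (before the last base), so after positions 39, 103, 119, 161.
Circular molecule, 4 cuts → 4 fragments:
  40–103 → 64 bp
  104–119 → 16 bp
  120–161 → 42 bp
  162–199 then 1–39 → 38 + 39 = 77 bp
Sorted largest to smallest: 77, 64, 42, 16 bp.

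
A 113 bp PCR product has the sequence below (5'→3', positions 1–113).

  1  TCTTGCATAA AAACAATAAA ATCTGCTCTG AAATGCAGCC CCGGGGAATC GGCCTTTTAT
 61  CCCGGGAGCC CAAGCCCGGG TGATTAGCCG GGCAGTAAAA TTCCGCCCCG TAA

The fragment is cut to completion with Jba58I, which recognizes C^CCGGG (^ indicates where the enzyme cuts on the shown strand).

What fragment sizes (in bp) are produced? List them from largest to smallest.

Jba58I sites (CCCGGG) start at positions 40, 61, 75.
Jba58I cuts after the first base of each site, so after positions 40, 61, 75.
Linear molecule, 3 cuts → 4 fragments:
  1–40 → 40 bp
  41–61 → 21 bp
  62–75 → 14 bp
  76–113 → 38 bp
Sorted largest to smallest: 40, 38, 21, 14 bp.

40, 38, 21, 14 bp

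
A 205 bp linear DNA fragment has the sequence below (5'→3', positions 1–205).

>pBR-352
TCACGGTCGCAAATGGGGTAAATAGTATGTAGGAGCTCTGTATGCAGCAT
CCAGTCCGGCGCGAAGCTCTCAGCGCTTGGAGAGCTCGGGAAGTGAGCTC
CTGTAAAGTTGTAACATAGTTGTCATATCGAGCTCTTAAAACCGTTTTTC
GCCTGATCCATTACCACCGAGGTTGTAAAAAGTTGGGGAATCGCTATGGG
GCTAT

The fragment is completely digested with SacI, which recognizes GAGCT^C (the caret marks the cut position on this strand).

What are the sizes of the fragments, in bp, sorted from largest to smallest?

71, 49, 37, 35, 13 bp

SacI sites (GAGCTC) start at positions 33, 82, 95, 130.
SacI cuts after base 5 of each site (before the last base), so after positions 37, 86, 99, 134.
Linear molecule, 4 cuts → 5 fragments:
  1–37 → 37 bp
  38–86 → 49 bp
  87–99 → 13 bp
  100–134 → 35 bp
  135–205 → 71 bp
Sorted largest to smallest: 71, 49, 37, 35, 13 bp.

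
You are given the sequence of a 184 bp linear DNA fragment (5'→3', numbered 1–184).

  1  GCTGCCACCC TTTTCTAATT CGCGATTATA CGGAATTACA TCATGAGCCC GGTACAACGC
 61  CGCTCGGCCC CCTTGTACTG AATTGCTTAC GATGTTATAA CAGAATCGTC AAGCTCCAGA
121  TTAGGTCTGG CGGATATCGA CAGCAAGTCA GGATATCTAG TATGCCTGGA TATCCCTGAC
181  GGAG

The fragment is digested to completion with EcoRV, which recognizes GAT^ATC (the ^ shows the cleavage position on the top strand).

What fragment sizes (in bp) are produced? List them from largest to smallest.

135, 19, 17, 13 bp

EcoRV sites (GATATC) start at positions 133, 152, 169.
EcoRV cuts after base 3 of each site, so after positions 135, 154, 171.
Linear molecule, 3 cuts → 4 fragments:
  1–135 → 135 bp
  136–154 → 19 bp
  155–171 → 17 bp
  172–184 → 13 bp
Sorted largest to smallest: 135, 19, 17, 13 bp.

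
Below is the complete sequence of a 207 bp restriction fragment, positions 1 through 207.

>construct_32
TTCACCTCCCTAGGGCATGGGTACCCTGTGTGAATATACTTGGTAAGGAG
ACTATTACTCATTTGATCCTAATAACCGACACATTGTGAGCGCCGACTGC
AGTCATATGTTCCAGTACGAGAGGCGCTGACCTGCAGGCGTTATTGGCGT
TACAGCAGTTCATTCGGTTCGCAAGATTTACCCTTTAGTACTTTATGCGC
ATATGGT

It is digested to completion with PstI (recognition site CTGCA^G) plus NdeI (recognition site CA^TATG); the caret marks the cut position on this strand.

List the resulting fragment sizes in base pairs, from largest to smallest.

PstI sites (CTGCAG) start at positions 97, 132.
PstI cuts after base 5 of each site (before the last base), so after positions 101, 136.
NdeI sites (CATATG) start at positions 104, 200.
NdeI cuts after base 2 of each site, so after positions 105, 201.
Combined cut positions: 101, 105, 136, 201.
Linear molecule, 4 cuts → 5 fragments:
  1–101 → 101 bp
  102–105 → 4 bp
  106–136 → 31 bp
  137–201 → 65 bp
  202–207 → 6 bp
Sorted largest to smallest: 101, 65, 31, 6, 4 bp.

101, 65, 31, 6, 4 bp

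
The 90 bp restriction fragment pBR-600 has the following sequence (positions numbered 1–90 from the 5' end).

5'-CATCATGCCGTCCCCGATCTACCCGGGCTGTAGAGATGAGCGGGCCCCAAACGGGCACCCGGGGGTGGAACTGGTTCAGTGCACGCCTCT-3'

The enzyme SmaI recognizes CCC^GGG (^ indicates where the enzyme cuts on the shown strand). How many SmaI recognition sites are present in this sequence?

2

CCCGGG occurs starting at positions 22, 58.
SmaI cuts at 2 sites.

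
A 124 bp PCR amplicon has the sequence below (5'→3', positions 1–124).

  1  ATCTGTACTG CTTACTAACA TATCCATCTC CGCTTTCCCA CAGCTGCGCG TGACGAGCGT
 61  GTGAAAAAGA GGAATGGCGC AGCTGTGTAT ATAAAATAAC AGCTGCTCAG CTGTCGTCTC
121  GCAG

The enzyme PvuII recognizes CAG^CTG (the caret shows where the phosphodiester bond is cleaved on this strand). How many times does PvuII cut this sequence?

4

CAGCTG occurs starting at positions 41, 80, 100, 108.
PvuII cuts at 4 sites.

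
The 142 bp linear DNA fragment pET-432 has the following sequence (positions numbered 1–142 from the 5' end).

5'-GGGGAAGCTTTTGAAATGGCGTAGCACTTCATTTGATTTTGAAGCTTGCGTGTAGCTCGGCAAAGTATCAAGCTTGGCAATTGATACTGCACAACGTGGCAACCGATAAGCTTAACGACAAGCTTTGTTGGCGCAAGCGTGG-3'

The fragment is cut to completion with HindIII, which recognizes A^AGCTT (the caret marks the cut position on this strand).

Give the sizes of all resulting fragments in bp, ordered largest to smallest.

HindIII sites (AAGCTT) start at positions 5, 42, 70, 108, 120.
HindIII cuts after the first base of each site, so after positions 5, 42, 70, 108, 120.
Linear molecule, 5 cuts → 6 fragments:
  1–5 → 5 bp
  6–42 → 37 bp
  43–70 → 28 bp
  71–108 → 38 bp
  109–120 → 12 bp
  121–142 → 22 bp
Sorted largest to smallest: 38, 37, 28, 22, 12, 5 bp.

38, 37, 28, 22, 12, 5 bp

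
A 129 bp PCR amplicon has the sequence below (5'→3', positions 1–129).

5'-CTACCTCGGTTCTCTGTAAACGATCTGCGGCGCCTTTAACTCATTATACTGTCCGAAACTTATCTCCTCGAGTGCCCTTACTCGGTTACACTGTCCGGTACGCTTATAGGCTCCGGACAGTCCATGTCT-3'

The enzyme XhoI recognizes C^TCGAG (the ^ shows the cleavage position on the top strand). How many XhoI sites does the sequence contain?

1

CTCGAG occurs starting at position 67.
XhoI cuts at 1 site.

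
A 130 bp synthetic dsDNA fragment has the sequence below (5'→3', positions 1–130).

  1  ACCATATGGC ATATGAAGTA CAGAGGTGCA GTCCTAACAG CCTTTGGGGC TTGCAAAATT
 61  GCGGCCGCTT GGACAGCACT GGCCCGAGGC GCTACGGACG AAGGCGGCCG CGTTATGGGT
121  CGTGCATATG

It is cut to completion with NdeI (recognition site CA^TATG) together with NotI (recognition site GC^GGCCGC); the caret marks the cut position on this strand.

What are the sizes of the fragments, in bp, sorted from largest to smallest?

51, 43, 21, 7, 4, 4 bp

NdeI sites (CATATG) start at positions 3, 10, 125.
NdeI cuts after base 2 of each site, so after positions 4, 11, 126.
NotI sites (GCGGCCGC) start at positions 61, 104.
NotI cuts after base 2 of each site, so after positions 62, 105.
Combined cut positions: 4, 11, 62, 105, 126.
Linear molecule, 5 cuts → 6 fragments:
  1–4 → 4 bp
  5–11 → 7 bp
  12–62 → 51 bp
  63–105 → 43 bp
  106–126 → 21 bp
  127–130 → 4 bp
Sorted largest to smallest: 51, 43, 21, 7, 4, 4 bp.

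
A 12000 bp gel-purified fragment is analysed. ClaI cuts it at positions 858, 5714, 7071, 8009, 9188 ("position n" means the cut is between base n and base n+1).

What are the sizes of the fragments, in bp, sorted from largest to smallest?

4856, 2812, 1357, 1179, 938, 858 bp

Linear molecule, 5 cuts → 6 fragments:
  858 − 0 = 858 bp
  5714 − 858 = 4856 bp
  7071 − 5714 = 1357 bp
  8009 − 7071 = 938 bp
  9188 − 8009 = 1179 bp
  12000 − 9188 = 2812 bp
Sorted largest to smallest: 4856, 2812, 1357, 1179, 938, 858 bp.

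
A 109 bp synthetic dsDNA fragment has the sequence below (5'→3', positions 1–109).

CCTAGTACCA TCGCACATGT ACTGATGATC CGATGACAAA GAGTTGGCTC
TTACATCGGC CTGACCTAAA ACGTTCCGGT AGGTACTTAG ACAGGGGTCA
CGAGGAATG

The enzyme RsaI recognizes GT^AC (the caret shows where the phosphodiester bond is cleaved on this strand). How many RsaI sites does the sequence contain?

GTAC occurs starting at positions 5, 19, 83.
RsaI cuts at 3 sites.

3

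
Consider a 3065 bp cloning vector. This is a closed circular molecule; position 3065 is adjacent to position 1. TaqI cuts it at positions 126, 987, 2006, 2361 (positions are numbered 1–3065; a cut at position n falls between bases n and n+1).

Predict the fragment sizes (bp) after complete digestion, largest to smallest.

Circular molecule, 4 cuts → 4 fragments:
  987 − 126 = 861 bp
  2006 − 987 = 1019 bp
  2361 − 2006 = 355 bp
  wrap: 3065 − 2361 + 126 = 830 bp
Sorted largest to smallest: 1019, 861, 830, 355 bp.

1019, 861, 830, 355 bp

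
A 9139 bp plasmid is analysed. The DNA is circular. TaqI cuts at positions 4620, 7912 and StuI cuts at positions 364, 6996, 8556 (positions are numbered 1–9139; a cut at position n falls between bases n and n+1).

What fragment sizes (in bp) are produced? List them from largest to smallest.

4256, 2376, 947, 916, 644 bp

Combined cut positions (sorted): 364, 4620, 6996, 7912, 8556.
Circular molecule, 5 cuts → 5 fragments:
  4620 − 364 = 4256 bp
  6996 − 4620 = 2376 bp
  7912 − 6996 = 916 bp
  8556 − 7912 = 644 bp
  wrap: 9139 − 8556 + 364 = 947 bp
Sorted largest to smallest: 4256, 2376, 947, 916, 644 bp.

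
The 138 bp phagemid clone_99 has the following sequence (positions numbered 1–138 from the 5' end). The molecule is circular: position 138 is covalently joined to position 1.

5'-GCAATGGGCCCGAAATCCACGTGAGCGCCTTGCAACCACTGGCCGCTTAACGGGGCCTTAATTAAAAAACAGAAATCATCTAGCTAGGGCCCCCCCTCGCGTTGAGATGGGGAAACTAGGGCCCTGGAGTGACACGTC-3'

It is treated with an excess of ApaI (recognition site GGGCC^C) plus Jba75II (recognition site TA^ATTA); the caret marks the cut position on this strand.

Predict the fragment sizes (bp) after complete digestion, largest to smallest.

50, 32, 31, 25 bp

ApaI sites (GGGCCC) start at positions 6, 87, 119.
ApaI cuts after base 5 of each site (before the last base), so after positions 10, 91, 123.
The Jba75II site (TAATTA) starts at position 59.
Jba75II cuts after base 2 of each site, so after position 60.
Combined cut positions: 10, 60, 91, 123.
Circular molecule, 4 cuts → 4 fragments:
  11–60 → 50 bp
  61–91 → 31 bp
  92–123 → 32 bp
  124–138 then 1–10 → 15 + 10 = 25 bp
Sorted largest to smallest: 50, 32, 31, 25 bp.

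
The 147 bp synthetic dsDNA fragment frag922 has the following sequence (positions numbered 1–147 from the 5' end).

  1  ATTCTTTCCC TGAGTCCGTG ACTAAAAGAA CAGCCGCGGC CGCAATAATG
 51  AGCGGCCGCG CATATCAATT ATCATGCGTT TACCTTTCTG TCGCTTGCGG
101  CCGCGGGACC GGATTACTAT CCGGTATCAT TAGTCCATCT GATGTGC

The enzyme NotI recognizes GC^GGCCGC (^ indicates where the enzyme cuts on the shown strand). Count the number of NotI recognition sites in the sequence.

3

GCGGCCGC occurs starting at positions 36, 52, 97.
NotI cuts at 3 sites.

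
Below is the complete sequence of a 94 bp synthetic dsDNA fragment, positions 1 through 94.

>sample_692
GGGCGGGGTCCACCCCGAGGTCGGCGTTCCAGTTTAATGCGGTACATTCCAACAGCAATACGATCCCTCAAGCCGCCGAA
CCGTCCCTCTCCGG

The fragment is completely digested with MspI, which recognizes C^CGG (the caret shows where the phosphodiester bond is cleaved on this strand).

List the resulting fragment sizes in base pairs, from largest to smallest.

91, 3 bp

The MspI site (CCGG) starts at position 91.
MspI cuts after the first base of each site, so after position 91.
Linear molecule, 1 cut → 2 fragments:
  1–91 → 91 bp
  92–94 → 3 bp
Sorted largest to smallest: 91, 3 bp.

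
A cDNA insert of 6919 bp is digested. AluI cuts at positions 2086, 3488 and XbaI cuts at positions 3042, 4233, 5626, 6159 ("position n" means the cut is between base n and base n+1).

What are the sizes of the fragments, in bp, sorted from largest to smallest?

Combined cut positions (sorted): 2086, 3042, 3488, 4233, 5626, 6159.
Linear molecule, 6 cuts → 7 fragments:
  2086 − 0 = 2086 bp
  3042 − 2086 = 956 bp
  3488 − 3042 = 446 bp
  4233 − 3488 = 745 bp
  5626 − 4233 = 1393 bp
  6159 − 5626 = 533 bp
  6919 − 6159 = 760 bp
Sorted largest to smallest: 2086, 1393, 956, 760, 745, 533, 446 bp.

2086, 1393, 956, 760, 745, 533, 446 bp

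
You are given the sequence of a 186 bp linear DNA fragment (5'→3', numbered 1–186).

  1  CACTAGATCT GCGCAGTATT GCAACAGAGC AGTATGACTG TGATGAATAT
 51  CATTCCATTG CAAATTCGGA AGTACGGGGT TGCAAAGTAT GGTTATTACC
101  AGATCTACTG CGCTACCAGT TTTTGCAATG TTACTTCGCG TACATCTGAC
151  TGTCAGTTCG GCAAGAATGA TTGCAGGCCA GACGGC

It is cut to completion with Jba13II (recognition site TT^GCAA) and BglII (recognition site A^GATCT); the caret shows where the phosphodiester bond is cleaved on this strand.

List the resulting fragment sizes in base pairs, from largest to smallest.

Jba13II sites (TTGCAA) start at positions 19, 58, 80, 123.
Jba13II cuts after base 2 of each site, so after positions 20, 59, 81, 124.
BglII sites (AGATCT) start at positions 5, 101.
BglII cuts after the first base of each site, so after positions 5, 101.
Combined cut positions: 5, 20, 59, 81, 101, 124.
Linear molecule, 6 cuts → 7 fragments:
  1–5 → 5 bp
  6–20 → 15 bp
  21–59 → 39 bp
  60–81 → 22 bp
  82–101 → 20 bp
  102–124 → 23 bp
  125–186 → 62 bp
Sorted largest to smallest: 62, 39, 23, 22, 20, 15, 5 bp.

62, 39, 23, 22, 20, 15, 5 bp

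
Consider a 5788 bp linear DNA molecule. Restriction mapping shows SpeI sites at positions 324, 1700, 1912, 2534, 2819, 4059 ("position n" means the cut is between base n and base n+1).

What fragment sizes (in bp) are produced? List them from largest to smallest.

1729, 1376, 1240, 622, 324, 285, 212 bp

Linear molecule, 6 cuts → 7 fragments:
  324 − 0 = 324 bp
  1700 − 324 = 1376 bp
  1912 − 1700 = 212 bp
  2534 − 1912 = 622 bp
  2819 − 2534 = 285 bp
  4059 − 2819 = 1240 bp
  5788 − 4059 = 1729 bp
Sorted largest to smallest: 1729, 1376, 1240, 622, 324, 285, 212 bp.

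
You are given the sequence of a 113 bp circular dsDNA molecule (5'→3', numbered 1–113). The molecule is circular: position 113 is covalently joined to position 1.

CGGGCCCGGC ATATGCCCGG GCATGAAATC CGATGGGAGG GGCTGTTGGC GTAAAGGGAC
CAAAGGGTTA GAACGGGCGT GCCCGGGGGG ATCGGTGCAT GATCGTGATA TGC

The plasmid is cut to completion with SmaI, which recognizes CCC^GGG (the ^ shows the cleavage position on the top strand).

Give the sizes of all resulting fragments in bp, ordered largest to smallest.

66, 47 bp

SmaI sites (CCCGGG) start at positions 16, 82.
SmaI cuts after base 3 of each site, so after positions 18, 84.
Circular molecule, 2 cuts → 2 fragments:
  19–84 → 66 bp
  85–113 then 1–18 → 29 + 18 = 47 bp
Sorted largest to smallest: 66, 47 bp.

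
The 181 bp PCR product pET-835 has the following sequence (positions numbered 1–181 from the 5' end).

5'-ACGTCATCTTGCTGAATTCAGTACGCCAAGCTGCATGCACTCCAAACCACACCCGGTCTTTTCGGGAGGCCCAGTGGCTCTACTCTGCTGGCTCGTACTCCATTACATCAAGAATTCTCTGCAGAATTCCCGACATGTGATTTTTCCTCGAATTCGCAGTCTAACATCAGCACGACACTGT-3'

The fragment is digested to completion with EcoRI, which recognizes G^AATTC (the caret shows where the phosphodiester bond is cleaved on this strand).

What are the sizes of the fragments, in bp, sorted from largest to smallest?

EcoRI sites (GAATTC) start at positions 14, 112, 124, 150.
EcoRI cuts after the first base of each site, so after positions 14, 112, 124, 150.
Linear molecule, 4 cuts → 5 fragments:
  1–14 → 14 bp
  15–112 → 98 bp
  113–124 → 12 bp
  125–150 → 26 bp
  151–181 → 31 bp
Sorted largest to smallest: 98, 31, 26, 14, 12 bp.

98, 31, 26, 14, 12 bp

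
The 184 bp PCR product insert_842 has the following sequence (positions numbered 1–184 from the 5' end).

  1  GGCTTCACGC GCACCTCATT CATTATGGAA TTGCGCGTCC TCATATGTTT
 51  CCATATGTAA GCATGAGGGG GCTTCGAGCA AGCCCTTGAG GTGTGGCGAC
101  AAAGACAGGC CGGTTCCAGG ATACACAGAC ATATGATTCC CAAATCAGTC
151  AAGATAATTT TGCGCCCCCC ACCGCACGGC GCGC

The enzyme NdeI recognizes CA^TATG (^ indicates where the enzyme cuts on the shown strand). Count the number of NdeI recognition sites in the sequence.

CATATG occurs starting at positions 42, 52, 130.
NdeI cuts at 3 sites.

3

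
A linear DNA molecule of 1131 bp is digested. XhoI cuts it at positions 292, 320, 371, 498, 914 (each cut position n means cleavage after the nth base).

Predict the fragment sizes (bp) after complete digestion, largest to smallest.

416, 292, 217, 127, 51, 28 bp

Linear molecule, 5 cuts → 6 fragments:
  292 − 0 = 292 bp
  320 − 292 = 28 bp
  371 − 320 = 51 bp
  498 − 371 = 127 bp
  914 − 498 = 416 bp
  1131 − 914 = 217 bp
Sorted largest to smallest: 416, 292, 217, 127, 51, 28 bp.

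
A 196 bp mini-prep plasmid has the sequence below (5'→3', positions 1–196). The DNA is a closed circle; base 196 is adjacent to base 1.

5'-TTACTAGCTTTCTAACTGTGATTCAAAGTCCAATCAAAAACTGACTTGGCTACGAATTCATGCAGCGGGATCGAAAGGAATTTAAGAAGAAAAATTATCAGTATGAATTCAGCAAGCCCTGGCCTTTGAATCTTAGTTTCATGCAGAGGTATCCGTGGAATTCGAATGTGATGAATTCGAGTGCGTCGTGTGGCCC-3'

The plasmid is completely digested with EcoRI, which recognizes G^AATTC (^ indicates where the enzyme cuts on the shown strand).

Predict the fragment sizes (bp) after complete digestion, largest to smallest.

EcoRI sites (GAATTC) start at positions 54, 105, 158, 173.
EcoRI cuts after the first base of each site, so after positions 54, 105, 158, 173.
Circular molecule, 4 cuts → 4 fragments:
  55–105 → 51 bp
  106–158 → 53 bp
  159–173 → 15 bp
  174–196 then 1–54 → 23 + 54 = 77 bp
Sorted largest to smallest: 77, 53, 51, 15 bp.

77, 53, 51, 15 bp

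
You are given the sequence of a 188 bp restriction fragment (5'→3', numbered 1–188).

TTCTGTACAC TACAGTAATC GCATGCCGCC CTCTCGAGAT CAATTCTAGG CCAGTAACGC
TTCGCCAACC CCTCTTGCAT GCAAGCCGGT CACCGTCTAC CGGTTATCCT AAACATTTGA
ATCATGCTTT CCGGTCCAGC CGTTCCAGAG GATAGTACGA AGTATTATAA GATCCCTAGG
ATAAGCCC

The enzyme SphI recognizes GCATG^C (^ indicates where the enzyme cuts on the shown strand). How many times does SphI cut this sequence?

GCATGC occurs starting at positions 21, 77.
SphI cuts at 2 sites.

2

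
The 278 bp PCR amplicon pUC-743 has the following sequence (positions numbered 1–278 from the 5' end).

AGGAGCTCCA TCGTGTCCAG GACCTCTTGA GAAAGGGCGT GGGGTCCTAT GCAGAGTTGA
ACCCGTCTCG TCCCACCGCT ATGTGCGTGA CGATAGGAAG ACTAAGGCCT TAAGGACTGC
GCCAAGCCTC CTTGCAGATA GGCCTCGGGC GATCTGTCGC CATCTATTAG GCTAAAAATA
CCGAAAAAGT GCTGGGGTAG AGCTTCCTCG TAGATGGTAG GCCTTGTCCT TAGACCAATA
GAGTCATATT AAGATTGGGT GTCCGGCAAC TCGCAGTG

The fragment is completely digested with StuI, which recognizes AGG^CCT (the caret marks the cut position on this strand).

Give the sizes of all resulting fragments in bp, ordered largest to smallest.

StuI sites (AGGCCT) start at positions 105, 140, 219.
StuI cuts after base 3 of each site, so after positions 107, 142, 221.
Linear molecule, 3 cuts → 4 fragments:
  1–107 → 107 bp
  108–142 → 35 bp
  143–221 → 79 bp
  222–278 → 57 bp
Sorted largest to smallest: 107, 79, 57, 35 bp.

107, 79, 57, 35 bp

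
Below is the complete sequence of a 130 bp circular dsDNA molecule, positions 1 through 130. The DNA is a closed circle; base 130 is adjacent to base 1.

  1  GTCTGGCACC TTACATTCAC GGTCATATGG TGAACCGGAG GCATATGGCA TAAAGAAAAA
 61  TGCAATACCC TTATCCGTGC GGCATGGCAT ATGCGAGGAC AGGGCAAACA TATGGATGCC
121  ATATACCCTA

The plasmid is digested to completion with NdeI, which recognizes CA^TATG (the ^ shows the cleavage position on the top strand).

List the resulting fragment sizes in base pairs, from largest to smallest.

46, 45, 21, 18 bp

NdeI sites (CATATG) start at positions 24, 42, 88, 109.
NdeI cuts after base 2 of each site, so after positions 25, 43, 89, 110.
Circular molecule, 4 cuts → 4 fragments:
  26–43 → 18 bp
  44–89 → 46 bp
  90–110 → 21 bp
  111–130 then 1–25 → 20 + 25 = 45 bp
Sorted largest to smallest: 46, 45, 21, 18 bp.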